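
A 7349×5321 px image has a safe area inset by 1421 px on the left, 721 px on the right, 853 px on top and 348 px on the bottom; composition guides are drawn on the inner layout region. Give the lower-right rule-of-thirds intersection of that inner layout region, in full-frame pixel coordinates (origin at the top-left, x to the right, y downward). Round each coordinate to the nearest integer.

Content width = 7349 − 1421 − 721 = 5207 px; content height = 5321 − 853 − 348 = 4120 px.
Lower-right is two-thirds across and two-thirds down within the inner layout region.
x = 1421 + 2 × 5207/3 = 1421 + 3471.33 ≈ 4892
y = 853 + 2 × 4120/3 = 853 + 2746.67 ≈ 3600

x = 4892 px, y = 3600 px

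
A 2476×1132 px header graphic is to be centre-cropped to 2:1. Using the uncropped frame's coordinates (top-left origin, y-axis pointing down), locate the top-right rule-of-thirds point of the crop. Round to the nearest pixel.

2476/1132 > 2/1, so the 2:1 crop keeps the full height 1132 and trims width to 1132 × 2/1 = 2264.00 px.
Left offset = (2476 − 2264.00)/2 = 106.00 px; top offset = 0.
Top-right is two-thirds across and one-third down within the crop:
x = 106.00 + 2 × 2264.00/3 ≈ 1615; y = 0.00 + 1 × 1132.00/3 ≈ 377.

x = 1615 px, y = 377 px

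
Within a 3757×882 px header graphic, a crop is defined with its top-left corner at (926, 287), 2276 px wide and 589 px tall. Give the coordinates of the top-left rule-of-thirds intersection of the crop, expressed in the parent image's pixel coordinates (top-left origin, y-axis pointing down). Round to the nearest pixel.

One third of the crop width 2276 is 758.67 px.
One third of the crop height 589 is 196.33 px.
The top-left point is one-third across and one-third down within the crop:
x = 926 + 1 × 758.67 ≈ 1685; y = 287 + 1 × 196.33 ≈ 483.

x = 1685 px, y = 483 px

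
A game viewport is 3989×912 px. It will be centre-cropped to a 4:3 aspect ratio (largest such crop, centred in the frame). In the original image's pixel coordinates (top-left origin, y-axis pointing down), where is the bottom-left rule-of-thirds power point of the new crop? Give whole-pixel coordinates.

(1792, 608)

3989/912 > 4/3, so the 4:3 crop keeps the full height 912 and trims width to 912 × 4/3 = 1216.00 px.
Left offset = (3989 − 1216.00)/2 = 1386.50 px; top offset = 0.
Bottom-left is one-third across and two-thirds down within the crop:
x = 1386.50 + 1 × 1216.00/3 ≈ 1792; y = 0.00 + 2 × 912.00/3 ≈ 608.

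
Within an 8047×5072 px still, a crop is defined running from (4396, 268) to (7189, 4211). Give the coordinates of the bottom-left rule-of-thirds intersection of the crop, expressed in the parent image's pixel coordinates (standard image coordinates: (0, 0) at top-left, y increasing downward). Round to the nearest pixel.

x = 5327 px, y = 2897 px

Crop width = 7189 − 4396 = 2793 px; one third is 931.00 px.
Crop height = 4211 − 268 = 3943 px; one third is 1314.33 px.
The bottom-left point is one-third across and two-thirds down within the crop:
x = 4396 + 1 × 931.00 ≈ 5327; y = 268 + 2 × 1314.33 ≈ 2897.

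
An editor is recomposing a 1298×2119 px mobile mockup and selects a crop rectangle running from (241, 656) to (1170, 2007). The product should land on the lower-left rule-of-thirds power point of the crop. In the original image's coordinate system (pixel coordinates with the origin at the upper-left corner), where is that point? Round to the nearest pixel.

x = 551 px, y = 1557 px

Crop width = 1170 − 241 = 929 px; one third is 309.67 px.
Crop height = 2007 − 656 = 1351 px; one third is 450.33 px.
The lower-left point is one-third across and two-thirds down within the crop:
x = 241 + 1 × 309.67 ≈ 551; y = 656 + 2 × 450.33 ≈ 1557.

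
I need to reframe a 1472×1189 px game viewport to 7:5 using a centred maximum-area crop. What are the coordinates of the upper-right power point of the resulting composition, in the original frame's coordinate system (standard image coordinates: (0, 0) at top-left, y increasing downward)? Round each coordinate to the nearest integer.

(981, 419)

1472/1189 < 7/5, so the 7:5 crop keeps the full width 1472 and trims height to 1472 × 5/7 = 1051.43 px.
Top offset = (1189 − 1051.43)/2 = 68.79 px; left offset = 0.
Upper-right is two-thirds across and one-third down within the crop:
x = 0.00 + 2 × 1472.00/3 ≈ 981; y = 68.79 + 1 × 1051.43/3 ≈ 419.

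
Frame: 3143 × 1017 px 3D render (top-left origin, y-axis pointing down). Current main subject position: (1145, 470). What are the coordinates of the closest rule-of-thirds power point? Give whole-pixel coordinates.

(1048, 339)

Third lines: x ∈ {1048, 2095}, y ∈ {339, 678}.
1145 is closer to x = 1048; 470 is closer to y = 339.
So the nearest intersection is the upper-left power point.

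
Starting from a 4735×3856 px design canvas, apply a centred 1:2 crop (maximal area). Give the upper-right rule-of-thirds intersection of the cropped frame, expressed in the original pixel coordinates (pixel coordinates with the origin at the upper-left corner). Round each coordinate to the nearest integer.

x = 2689 px, y = 1285 px

4735/3856 > 1/2, so the 1:2 crop keeps the full height 3856 and trims width to 3856 × 1/2 = 1928.00 px.
Left offset = (4735 − 1928.00)/2 = 1403.50 px; top offset = 0.
Upper-right is two-thirds across and one-third down within the crop:
x = 1403.50 + 2 × 1928.00/3 ≈ 2689; y = 0.00 + 1 × 3856.00/3 ≈ 1285.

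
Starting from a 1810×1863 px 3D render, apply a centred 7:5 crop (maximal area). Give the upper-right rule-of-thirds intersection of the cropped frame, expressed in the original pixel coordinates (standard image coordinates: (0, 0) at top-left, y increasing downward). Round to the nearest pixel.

(1207, 716)

1810/1863 < 7/5, so the 7:5 crop keeps the full width 1810 and trims height to 1810 × 5/7 = 1292.86 px.
Top offset = (1863 − 1292.86)/2 = 285.07 px; left offset = 0.
Upper-right is two-thirds across and one-third down within the crop:
x = 0.00 + 2 × 1810.00/3 ≈ 1207; y = 285.07 + 1 × 1292.86/3 ≈ 716.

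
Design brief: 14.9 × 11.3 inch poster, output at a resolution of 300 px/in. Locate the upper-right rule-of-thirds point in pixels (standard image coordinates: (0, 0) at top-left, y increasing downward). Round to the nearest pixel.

In pixels the canvas is 14.9 × 300 = 4470 wide and 11.3 × 300 = 3390 tall.
The upper-right point is two-thirds across and one-third down:
x = 2 × 4470/3 ≈ 2980; y = 1 × 3390/3 ≈ 1130.

x = 2980 px, y = 1130 px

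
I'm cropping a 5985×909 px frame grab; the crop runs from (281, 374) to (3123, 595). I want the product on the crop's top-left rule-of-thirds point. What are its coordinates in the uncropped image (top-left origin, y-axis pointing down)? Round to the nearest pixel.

x = 1228 px, y = 448 px

Crop width = 3123 − 281 = 2842 px; one third is 947.33 px.
Crop height = 595 − 374 = 221 px; one third is 73.67 px.
The top-left point is one-third across and one-third down within the crop:
x = 281 + 1 × 947.33 ≈ 1228; y = 374 + 1 × 73.67 ≈ 448.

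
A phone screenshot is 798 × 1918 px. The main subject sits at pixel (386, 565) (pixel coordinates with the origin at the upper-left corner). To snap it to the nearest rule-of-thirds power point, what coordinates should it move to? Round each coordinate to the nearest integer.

(266, 639)

Third lines: x ∈ {266, 532}, y ∈ {639, 1279}.
386 is closer to x = 266; 565 is closer to y = 639.
So the nearest intersection is the upper-left power point.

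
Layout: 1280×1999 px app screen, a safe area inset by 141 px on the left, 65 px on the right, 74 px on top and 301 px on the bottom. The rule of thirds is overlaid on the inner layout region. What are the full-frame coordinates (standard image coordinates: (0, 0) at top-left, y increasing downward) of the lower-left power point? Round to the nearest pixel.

x = 499 px, y = 1157 px

Content width = 1280 − 141 − 65 = 1074 px; content height = 1999 − 74 − 301 = 1624 px.
Lower-left is one-third across and two-thirds down within the inner layout region.
x = 141 + 1 × 1074/3 = 141 + 358.00 ≈ 499
y = 74 + 2 × 1624/3 = 74 + 1082.67 ≈ 1157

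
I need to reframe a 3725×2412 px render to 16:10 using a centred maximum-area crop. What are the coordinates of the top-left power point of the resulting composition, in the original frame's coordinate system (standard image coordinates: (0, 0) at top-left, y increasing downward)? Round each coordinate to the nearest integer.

(1242, 818)

3725/2412 < 16/10, so the 16:10 crop keeps the full width 3725 and trims height to 3725 × 10/16 = 2328.12 px.
Top offset = (2412 − 2328.12)/2 = 41.94 px; left offset = 0.
Top-left is one-third across and one-third down within the crop:
x = 0.00 + 1 × 3725.00/3 ≈ 1242; y = 41.94 + 1 × 2328.12/3 ≈ 818.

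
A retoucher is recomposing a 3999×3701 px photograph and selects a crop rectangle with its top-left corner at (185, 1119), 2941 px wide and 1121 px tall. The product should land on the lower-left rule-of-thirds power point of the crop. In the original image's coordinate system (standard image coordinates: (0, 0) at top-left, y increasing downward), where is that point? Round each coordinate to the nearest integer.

One third of the crop width 2941 is 980.33 px.
One third of the crop height 1121 is 373.67 px.
The lower-left point is one-third across and two-thirds down within the crop:
x = 185 + 1 × 980.33 ≈ 1165; y = 1119 + 2 × 373.67 ≈ 1866.

x = 1165 px, y = 1866 px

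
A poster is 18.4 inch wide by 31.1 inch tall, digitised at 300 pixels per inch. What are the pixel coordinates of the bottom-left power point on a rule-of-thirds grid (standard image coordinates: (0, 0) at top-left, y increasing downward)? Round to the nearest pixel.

In pixels the canvas is 18.4 × 300 = 5520 wide and 31.1 × 300 = 9330 tall.
The bottom-left point is one-third across and two-thirds down:
x = 1 × 5520/3 ≈ 1840; y = 2 × 9330/3 ≈ 6220.

(1840, 6220)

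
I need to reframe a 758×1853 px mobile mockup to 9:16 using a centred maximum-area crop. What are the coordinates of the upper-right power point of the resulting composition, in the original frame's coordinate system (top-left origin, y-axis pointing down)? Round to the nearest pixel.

x = 505 px, y = 702 px

758/1853 < 9/16, so the 9:16 crop keeps the full width 758 and trims height to 758 × 16/9 = 1347.56 px.
Top offset = (1853 − 1347.56)/2 = 252.72 px; left offset = 0.
Upper-right is two-thirds across and one-third down within the crop:
x = 0.00 + 2 × 758.00/3 ≈ 505; y = 252.72 + 1 × 1347.56/3 ≈ 702.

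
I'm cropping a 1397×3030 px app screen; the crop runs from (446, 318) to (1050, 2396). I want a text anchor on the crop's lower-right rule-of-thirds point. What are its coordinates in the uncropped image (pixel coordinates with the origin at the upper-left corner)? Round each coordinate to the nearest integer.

Crop width = 1050 − 446 = 604 px; one third is 201.33 px.
Crop height = 2396 − 318 = 2078 px; one third is 692.67 px.
The lower-right point is two-thirds across and two-thirds down within the crop:
x = 446 + 2 × 201.33 ≈ 849; y = 318 + 2 × 692.67 ≈ 1703.

x = 849 px, y = 1703 px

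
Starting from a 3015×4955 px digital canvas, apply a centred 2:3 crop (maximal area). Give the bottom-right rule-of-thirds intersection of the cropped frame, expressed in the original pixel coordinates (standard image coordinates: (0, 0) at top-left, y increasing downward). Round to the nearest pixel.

3015/4955 < 2/3, so the 2:3 crop keeps the full width 3015 and trims height to 3015 × 3/2 = 4522.50 px.
Top offset = (4955 − 4522.50)/2 = 216.25 px; left offset = 0.
Bottom-right is two-thirds across and two-thirds down within the crop:
x = 0.00 + 2 × 3015.00/3 ≈ 2010; y = 216.25 + 2 × 4522.50/3 ≈ 3231.

(2010, 3231)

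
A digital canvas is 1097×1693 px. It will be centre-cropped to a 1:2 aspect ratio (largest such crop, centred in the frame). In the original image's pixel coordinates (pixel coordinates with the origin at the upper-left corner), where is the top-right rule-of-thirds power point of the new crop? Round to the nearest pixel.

(690, 564)

1097/1693 > 1/2, so the 1:2 crop keeps the full height 1693 and trims width to 1693 × 1/2 = 846.50 px.
Left offset = (1097 − 846.50)/2 = 125.25 px; top offset = 0.
Top-right is two-thirds across and one-third down within the crop:
x = 125.25 + 2 × 846.50/3 ≈ 690; y = 0.00 + 1 × 1693.00/3 ≈ 564.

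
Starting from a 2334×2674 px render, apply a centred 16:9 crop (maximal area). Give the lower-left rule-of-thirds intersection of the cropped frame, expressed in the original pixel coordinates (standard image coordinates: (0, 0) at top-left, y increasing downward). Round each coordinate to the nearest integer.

2334/2674 < 16/9, so the 16:9 crop keeps the full width 2334 and trims height to 2334 × 9/16 = 1312.88 px.
Top offset = (2674 − 1312.88)/2 = 680.56 px; left offset = 0.
Lower-left is one-third across and two-thirds down within the crop:
x = 0.00 + 1 × 2334.00/3 ≈ 778; y = 680.56 + 2 × 1312.88/3 ≈ 1556.

x = 778 px, y = 1556 px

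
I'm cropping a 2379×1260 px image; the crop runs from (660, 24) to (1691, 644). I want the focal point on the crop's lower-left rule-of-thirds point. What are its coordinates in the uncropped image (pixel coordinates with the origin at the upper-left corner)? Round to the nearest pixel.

(1004, 437)

Crop width = 1691 − 660 = 1031 px; one third is 343.67 px.
Crop height = 644 − 24 = 620 px; one third is 206.67 px.
The lower-left point is one-third across and two-thirds down within the crop:
x = 660 + 1 × 343.67 ≈ 1004; y = 24 + 2 × 206.67 ≈ 437.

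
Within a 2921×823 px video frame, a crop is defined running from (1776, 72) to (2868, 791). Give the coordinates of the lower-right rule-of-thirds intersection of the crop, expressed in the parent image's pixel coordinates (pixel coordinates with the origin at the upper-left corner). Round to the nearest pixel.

x = 2504 px, y = 551 px

Crop width = 2868 − 1776 = 1092 px; one third is 364.00 px.
Crop height = 791 − 72 = 719 px; one third is 239.67 px.
The lower-right point is two-thirds across and two-thirds down within the crop:
x = 1776 + 2 × 364.00 ≈ 2504; y = 72 + 2 × 239.67 ≈ 551.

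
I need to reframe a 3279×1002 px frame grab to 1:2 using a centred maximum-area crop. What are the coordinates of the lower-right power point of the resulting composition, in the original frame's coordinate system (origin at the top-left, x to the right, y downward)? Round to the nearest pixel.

x = 1723 px, y = 668 px

3279/1002 > 1/2, so the 1:2 crop keeps the full height 1002 and trims width to 1002 × 1/2 = 501.00 px.
Left offset = (3279 − 501.00)/2 = 1389.00 px; top offset = 0.
Lower-right is two-thirds across and two-thirds down within the crop:
x = 1389.00 + 2 × 501.00/3 ≈ 1723; y = 0.00 + 2 × 1002.00/3 ≈ 668.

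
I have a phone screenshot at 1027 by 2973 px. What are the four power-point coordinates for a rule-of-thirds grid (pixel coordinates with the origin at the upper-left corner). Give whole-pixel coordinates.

(342, 991), (685, 991), (342, 1982), (685, 1982)

One third of 1027 is 342.33; one third of 2973 is 991.
Vertical third lines at x = 342 and x = 685; horizontal third lines at y = 991 and y = 1982.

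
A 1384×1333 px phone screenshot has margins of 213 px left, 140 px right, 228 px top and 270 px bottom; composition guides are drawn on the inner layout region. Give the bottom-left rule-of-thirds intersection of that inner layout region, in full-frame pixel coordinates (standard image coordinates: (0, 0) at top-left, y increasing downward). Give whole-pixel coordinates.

x = 557 px, y = 785 px

Content width = 1384 − 213 − 140 = 1031 px; content height = 1333 − 228 − 270 = 835 px.
Bottom-left is one-third across and two-thirds down within the inner layout region.
x = 213 + 1 × 1031/3 = 213 + 343.67 ≈ 557
y = 228 + 2 × 835/3 = 228 + 556.67 ≈ 785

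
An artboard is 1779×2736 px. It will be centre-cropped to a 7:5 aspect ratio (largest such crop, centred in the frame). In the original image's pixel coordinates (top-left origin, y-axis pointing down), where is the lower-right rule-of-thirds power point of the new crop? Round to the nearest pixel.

1779/2736 < 7/5, so the 7:5 crop keeps the full width 1779 and trims height to 1779 × 5/7 = 1270.71 px.
Top offset = (2736 − 1270.71)/2 = 732.64 px; left offset = 0.
Lower-right is two-thirds across and two-thirds down within the crop:
x = 0.00 + 2 × 1779.00/3 ≈ 1186; y = 732.64 + 2 × 1270.71/3 ≈ 1580.

x = 1186 px, y = 1580 px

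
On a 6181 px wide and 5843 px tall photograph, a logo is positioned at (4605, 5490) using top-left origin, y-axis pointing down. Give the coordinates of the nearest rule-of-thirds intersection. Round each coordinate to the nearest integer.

Third lines: x ∈ {2060, 4121}, y ∈ {1948, 3895}.
4605 is closer to x = 4121; 5490 is closer to y = 3895.
So the nearest intersection is the lower-right power point.

(4121, 3895)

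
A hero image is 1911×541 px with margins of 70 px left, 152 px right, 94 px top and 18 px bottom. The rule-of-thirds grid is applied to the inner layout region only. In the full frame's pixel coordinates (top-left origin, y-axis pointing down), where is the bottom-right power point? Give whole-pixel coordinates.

x = 1196 px, y = 380 px

Content width = 1911 − 70 − 152 = 1689 px; content height = 541 − 94 − 18 = 429 px.
Bottom-right is two-thirds across and two-thirds down within the inner layout region.
x = 70 + 2 × 1689/3 = 70 + 1126.00 ≈ 1196
y = 94 + 2 × 429/3 = 94 + 286.00 ≈ 380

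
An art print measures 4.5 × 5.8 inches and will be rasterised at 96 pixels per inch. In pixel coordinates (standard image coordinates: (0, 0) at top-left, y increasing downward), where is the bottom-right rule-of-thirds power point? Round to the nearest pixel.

x = 288 px, y = 371 px

In pixels the canvas is 4.5 × 96 = 432 wide and 5.8 × 96 = 556.8 tall.
The bottom-right point is two-thirds across and two-thirds down:
x = 2 × 432/3 ≈ 288; y = 2 × 556.8/3 ≈ 371.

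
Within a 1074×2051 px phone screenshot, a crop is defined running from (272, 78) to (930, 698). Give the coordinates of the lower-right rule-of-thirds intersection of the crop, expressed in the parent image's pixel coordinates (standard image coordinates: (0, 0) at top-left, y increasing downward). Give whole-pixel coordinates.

Crop width = 930 − 272 = 658 px; one third is 219.33 px.
Crop height = 698 − 78 = 620 px; one third is 206.67 px.
The lower-right point is two-thirds across and two-thirds down within the crop:
x = 272 + 2 × 219.33 ≈ 711; y = 78 + 2 × 206.67 ≈ 491.

x = 711 px, y = 491 px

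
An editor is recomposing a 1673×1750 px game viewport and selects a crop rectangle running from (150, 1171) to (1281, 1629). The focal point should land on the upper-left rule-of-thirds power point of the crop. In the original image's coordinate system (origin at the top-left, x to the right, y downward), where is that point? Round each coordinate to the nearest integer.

Crop width = 1281 − 150 = 1131 px; one third is 377.00 px.
Crop height = 1629 − 1171 = 458 px; one third is 152.67 px.
The upper-left point is one-third across and one-third down within the crop:
x = 150 + 1 × 377.00 ≈ 527; y = 1171 + 1 × 152.67 ≈ 1324.

x = 527 px, y = 1324 px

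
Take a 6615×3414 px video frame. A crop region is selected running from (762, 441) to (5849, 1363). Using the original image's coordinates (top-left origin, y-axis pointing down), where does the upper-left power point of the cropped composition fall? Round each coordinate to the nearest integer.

x = 2458 px, y = 748 px

Crop width = 5849 − 762 = 5087 px; one third is 1695.67 px.
Crop height = 1363 − 441 = 922 px; one third is 307.33 px.
The upper-left point is one-third across and one-third down within the crop:
x = 762 + 1 × 1695.67 ≈ 2458; y = 441 + 1 × 307.33 ≈ 748.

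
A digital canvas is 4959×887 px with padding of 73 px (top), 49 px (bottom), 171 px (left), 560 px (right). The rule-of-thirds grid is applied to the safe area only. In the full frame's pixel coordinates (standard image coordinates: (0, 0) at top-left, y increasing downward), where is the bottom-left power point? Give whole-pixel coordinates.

Content width = 4959 − 171 − 560 = 4228 px; content height = 887 − 73 − 49 = 765 px.
Bottom-left is one-third across and two-thirds down within the safe area.
x = 171 + 1 × 4228/3 = 171 + 1409.33 ≈ 1580
y = 73 + 2 × 765/3 = 73 + 510.00 ≈ 583

(1580, 583)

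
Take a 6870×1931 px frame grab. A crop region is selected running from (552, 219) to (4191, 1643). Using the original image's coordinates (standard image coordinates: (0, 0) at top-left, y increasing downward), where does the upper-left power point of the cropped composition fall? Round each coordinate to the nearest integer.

x = 1765 px, y = 694 px

Crop width = 4191 − 552 = 3639 px; one third is 1213.00 px.
Crop height = 1643 − 219 = 1424 px; one third is 474.67 px.
The upper-left point is one-third across and one-third down within the crop:
x = 552 + 1 × 1213.00 ≈ 1765; y = 219 + 1 × 474.67 ≈ 694.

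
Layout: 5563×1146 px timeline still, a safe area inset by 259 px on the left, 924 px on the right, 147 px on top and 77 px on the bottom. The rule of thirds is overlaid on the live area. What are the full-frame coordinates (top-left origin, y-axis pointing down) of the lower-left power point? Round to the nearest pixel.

(1719, 762)

Content width = 5563 − 259 − 924 = 4380 px; content height = 1146 − 147 − 77 = 922 px.
Lower-left is one-third across and two-thirds down within the live area.
x = 259 + 1 × 4380/3 = 259 + 1460.00 ≈ 1719
y = 147 + 2 × 922/3 = 147 + 614.67 ≈ 762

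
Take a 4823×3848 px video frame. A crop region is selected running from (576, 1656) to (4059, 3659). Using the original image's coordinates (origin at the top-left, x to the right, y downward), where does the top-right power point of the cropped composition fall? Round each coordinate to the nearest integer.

Crop width = 4059 − 576 = 3483 px; one third is 1161.00 px.
Crop height = 3659 − 1656 = 2003 px; one third is 667.67 px.
The top-right point is two-thirds across and one-third down within the crop:
x = 576 + 2 × 1161.00 ≈ 2898; y = 1656 + 1 × 667.67 ≈ 2324.

(2898, 2324)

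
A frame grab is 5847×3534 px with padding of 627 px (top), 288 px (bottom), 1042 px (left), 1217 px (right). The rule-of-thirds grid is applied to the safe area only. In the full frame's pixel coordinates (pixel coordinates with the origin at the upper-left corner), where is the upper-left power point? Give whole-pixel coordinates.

x = 2238 px, y = 1500 px

Content width = 5847 − 1042 − 1217 = 3588 px; content height = 3534 − 627 − 288 = 2619 px.
Upper-left is one-third across and one-third down within the safe area.
x = 1042 + 1 × 3588/3 = 1042 + 1196.00 ≈ 2238
y = 627 + 1 × 2619/3 = 627 + 873.00 ≈ 1500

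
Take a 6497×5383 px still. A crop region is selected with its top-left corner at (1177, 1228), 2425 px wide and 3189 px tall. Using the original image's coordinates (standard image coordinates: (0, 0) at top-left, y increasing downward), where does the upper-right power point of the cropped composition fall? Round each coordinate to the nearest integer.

One third of the crop width 2425 is 808.33 px.
One third of the crop height 3189 is 1063.00 px.
The upper-right point is two-thirds across and one-third down within the crop:
x = 1177 + 2 × 808.33 ≈ 2794; y = 1228 + 1 × 1063.00 ≈ 2291.

x = 2794 px, y = 2291 px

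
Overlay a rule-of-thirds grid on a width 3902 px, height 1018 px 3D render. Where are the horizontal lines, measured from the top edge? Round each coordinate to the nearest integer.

1018 / 3 = 339.33, so the horizontal lines sit at one and two thirds of 1018.

339 px and 679 px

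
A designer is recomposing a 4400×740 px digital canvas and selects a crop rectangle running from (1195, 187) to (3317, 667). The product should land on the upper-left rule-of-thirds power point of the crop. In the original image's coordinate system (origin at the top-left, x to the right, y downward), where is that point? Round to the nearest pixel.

Crop width = 3317 − 1195 = 2122 px; one third is 707.33 px.
Crop height = 667 − 187 = 480 px; one third is 160.00 px.
The upper-left point is one-third across and one-third down within the crop:
x = 1195 + 1 × 707.33 ≈ 1902; y = 187 + 1 × 160.00 ≈ 347.

x = 1902 px, y = 347 px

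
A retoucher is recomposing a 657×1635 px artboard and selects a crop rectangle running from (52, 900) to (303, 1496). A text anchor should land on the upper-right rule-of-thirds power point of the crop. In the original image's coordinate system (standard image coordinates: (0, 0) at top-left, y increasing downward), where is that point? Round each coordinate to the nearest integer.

Crop width = 303 − 52 = 251 px; one third is 83.67 px.
Crop height = 1496 − 900 = 596 px; one third is 198.67 px.
The upper-right point is two-thirds across and one-third down within the crop:
x = 52 + 2 × 83.67 ≈ 219; y = 900 + 1 × 198.67 ≈ 1099.

x = 219 px, y = 1099 px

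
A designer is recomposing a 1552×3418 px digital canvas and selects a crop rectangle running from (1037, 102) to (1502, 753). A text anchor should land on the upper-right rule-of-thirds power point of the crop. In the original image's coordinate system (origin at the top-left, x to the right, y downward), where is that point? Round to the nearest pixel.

(1347, 319)

Crop width = 1502 − 1037 = 465 px; one third is 155.00 px.
Crop height = 753 − 102 = 651 px; one third is 217.00 px.
The upper-right point is two-thirds across and one-third down within the crop:
x = 1037 + 2 × 155.00 ≈ 1347; y = 102 + 1 × 217.00 ≈ 319.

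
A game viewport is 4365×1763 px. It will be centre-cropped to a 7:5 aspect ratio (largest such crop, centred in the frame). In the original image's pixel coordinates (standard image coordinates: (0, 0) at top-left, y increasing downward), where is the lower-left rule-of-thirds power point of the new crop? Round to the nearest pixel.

(1771, 1175)

4365/1763 > 7/5, so the 7:5 crop keeps the full height 1763 and trims width to 1763 × 7/5 = 2468.20 px.
Left offset = (4365 − 2468.20)/2 = 948.40 px; top offset = 0.
Lower-left is one-third across and two-thirds down within the crop:
x = 948.40 + 1 × 2468.20/3 ≈ 1771; y = 0.00 + 2 × 1763.00/3 ≈ 1175.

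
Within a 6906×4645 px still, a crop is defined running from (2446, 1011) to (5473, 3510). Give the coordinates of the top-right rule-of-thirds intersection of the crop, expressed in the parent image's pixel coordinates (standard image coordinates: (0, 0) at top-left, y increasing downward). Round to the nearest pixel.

Crop width = 5473 − 2446 = 3027 px; one third is 1009.00 px.
Crop height = 3510 − 1011 = 2499 px; one third is 833.00 px.
The top-right point is two-thirds across and one-third down within the crop:
x = 2446 + 2 × 1009.00 ≈ 4464; y = 1011 + 1 × 833.00 ≈ 1844.

(4464, 1844)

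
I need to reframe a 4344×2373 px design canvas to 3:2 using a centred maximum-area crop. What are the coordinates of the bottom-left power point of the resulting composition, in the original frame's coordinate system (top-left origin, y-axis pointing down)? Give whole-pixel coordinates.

4344/2373 > 3/2, so the 3:2 crop keeps the full height 2373 and trims width to 2373 × 3/2 = 3559.50 px.
Left offset = (4344 − 3559.50)/2 = 392.25 px; top offset = 0.
Bottom-left is one-third across and two-thirds down within the crop:
x = 392.25 + 1 × 3559.50/3 ≈ 1579; y = 0.00 + 2 × 2373.00/3 ≈ 1582.

x = 1579 px, y = 1582 px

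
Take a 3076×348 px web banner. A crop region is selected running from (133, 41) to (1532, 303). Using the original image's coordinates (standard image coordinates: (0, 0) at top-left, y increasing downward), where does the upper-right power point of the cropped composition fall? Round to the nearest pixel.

(1066, 128)

Crop width = 1532 − 133 = 1399 px; one third is 466.33 px.
Crop height = 303 − 41 = 262 px; one third is 87.33 px.
The upper-right point is two-thirds across and one-third down within the crop:
x = 133 + 2 × 466.33 ≈ 1066; y = 41 + 1 × 87.33 ≈ 128.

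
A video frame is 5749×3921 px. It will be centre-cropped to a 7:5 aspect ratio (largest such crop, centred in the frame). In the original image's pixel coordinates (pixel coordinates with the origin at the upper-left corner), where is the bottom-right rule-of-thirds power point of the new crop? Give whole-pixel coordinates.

(3789, 2614)

5749/3921 > 7/5, so the 7:5 crop keeps the full height 3921 and trims width to 3921 × 7/5 = 5489.40 px.
Left offset = (5749 − 5489.40)/2 = 129.80 px; top offset = 0.
Bottom-right is two-thirds across and two-thirds down within the crop:
x = 129.80 + 2 × 5489.40/3 ≈ 3789; y = 0.00 + 2 × 3921.00/3 ≈ 2614.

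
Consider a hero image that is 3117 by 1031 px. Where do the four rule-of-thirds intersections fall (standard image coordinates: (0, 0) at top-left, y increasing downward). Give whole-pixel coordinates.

One third of 3117 is 1039; one third of 1031 is 343.67.
Vertical third lines at x = 1039 and x = 2078; horizontal third lines at y = 344 and y = 687.

(1039, 344), (2078, 344), (1039, 687), (2078, 687)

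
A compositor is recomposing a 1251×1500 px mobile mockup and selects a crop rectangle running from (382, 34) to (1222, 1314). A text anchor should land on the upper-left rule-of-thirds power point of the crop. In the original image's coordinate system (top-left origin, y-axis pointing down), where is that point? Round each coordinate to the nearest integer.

Crop width = 1222 − 382 = 840 px; one third is 280.00 px.
Crop height = 1314 − 34 = 1280 px; one third is 426.67 px.
The upper-left point is one-third across and one-third down within the crop:
x = 382 + 1 × 280.00 ≈ 662; y = 34 + 1 × 426.67 ≈ 461.

x = 662 px, y = 461 px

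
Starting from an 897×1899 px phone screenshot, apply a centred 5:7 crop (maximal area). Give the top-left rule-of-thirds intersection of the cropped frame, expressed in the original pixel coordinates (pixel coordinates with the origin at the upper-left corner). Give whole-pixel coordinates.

897/1899 < 5/7, so the 5:7 crop keeps the full width 897 and trims height to 897 × 7/5 = 1255.80 px.
Top offset = (1899 − 1255.80)/2 = 321.60 px; left offset = 0.
Top-left is one-third across and one-third down within the crop:
x = 0.00 + 1 × 897.00/3 ≈ 299; y = 321.60 + 1 × 1255.80/3 ≈ 740.

(299, 740)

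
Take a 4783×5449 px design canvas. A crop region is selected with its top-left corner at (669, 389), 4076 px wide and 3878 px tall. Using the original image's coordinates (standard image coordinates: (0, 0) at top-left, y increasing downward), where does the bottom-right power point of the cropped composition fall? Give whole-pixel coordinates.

One third of the crop width 4076 is 1358.67 px.
One third of the crop height 3878 is 1292.67 px.
The bottom-right point is two-thirds across and two-thirds down within the crop:
x = 669 + 2 × 1358.67 ≈ 3386; y = 389 + 2 × 1292.67 ≈ 2974.

(3386, 2974)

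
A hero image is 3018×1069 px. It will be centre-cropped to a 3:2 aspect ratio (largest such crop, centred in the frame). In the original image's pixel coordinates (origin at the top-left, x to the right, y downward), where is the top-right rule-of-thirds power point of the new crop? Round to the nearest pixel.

3018/1069 > 3/2, so the 3:2 crop keeps the full height 1069 and trims width to 1069 × 3/2 = 1603.50 px.
Left offset = (3018 − 1603.50)/2 = 707.25 px; top offset = 0.
Top-right is two-thirds across and one-third down within the crop:
x = 707.25 + 2 × 1603.50/3 ≈ 1776; y = 0.00 + 1 × 1069.00/3 ≈ 356.

(1776, 356)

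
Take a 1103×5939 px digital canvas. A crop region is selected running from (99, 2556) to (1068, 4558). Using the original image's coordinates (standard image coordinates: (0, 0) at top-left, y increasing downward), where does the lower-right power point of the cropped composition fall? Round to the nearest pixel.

Crop width = 1068 − 99 = 969 px; one third is 323.00 px.
Crop height = 4558 − 2556 = 2002 px; one third is 667.33 px.
The lower-right point is two-thirds across and two-thirds down within the crop:
x = 99 + 2 × 323.00 ≈ 745; y = 2556 + 2 × 667.33 ≈ 3891.

(745, 3891)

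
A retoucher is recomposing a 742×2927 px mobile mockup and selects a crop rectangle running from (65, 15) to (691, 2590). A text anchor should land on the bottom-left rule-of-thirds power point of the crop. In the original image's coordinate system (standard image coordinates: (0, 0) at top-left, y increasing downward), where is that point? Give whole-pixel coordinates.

x = 274 px, y = 1732 px

Crop width = 691 − 65 = 626 px; one third is 208.67 px.
Crop height = 2590 − 15 = 2575 px; one third is 858.33 px.
The bottom-left point is one-third across and two-thirds down within the crop:
x = 65 + 1 × 208.67 ≈ 274; y = 15 + 2 × 858.33 ≈ 1732.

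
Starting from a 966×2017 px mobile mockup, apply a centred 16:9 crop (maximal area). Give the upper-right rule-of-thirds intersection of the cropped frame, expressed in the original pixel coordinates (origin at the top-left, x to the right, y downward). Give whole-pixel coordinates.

966/2017 < 16/9, so the 16:9 crop keeps the full width 966 and trims height to 966 × 9/16 = 543.38 px.
Top offset = (2017 − 543.38)/2 = 736.81 px; left offset = 0.
Upper-right is two-thirds across and one-third down within the crop:
x = 0.00 + 2 × 966.00/3 ≈ 644; y = 736.81 + 1 × 543.38/3 ≈ 918.

(644, 918)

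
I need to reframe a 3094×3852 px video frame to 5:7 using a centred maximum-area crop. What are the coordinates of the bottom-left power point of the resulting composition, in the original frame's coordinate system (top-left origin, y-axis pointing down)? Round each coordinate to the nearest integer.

3094/3852 > 5/7, so the 5:7 crop keeps the full height 3852 and trims width to 3852 × 5/7 = 2751.43 px.
Left offset = (3094 − 2751.43)/2 = 171.29 px; top offset = 0.
Bottom-left is one-third across and two-thirds down within the crop:
x = 171.29 + 1 × 2751.43/3 ≈ 1088; y = 0.00 + 2 × 3852.00/3 ≈ 2568.

x = 1088 px, y = 2568 px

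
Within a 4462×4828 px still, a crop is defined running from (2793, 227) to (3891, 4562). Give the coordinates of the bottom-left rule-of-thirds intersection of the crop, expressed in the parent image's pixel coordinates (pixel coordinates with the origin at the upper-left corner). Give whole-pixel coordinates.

x = 3159 px, y = 3117 px

Crop width = 3891 − 2793 = 1098 px; one third is 366.00 px.
Crop height = 4562 − 227 = 4335 px; one third is 1445.00 px.
The bottom-left point is one-third across and two-thirds down within the crop:
x = 2793 + 1 × 366.00 ≈ 3159; y = 227 + 2 × 1445.00 ≈ 3117.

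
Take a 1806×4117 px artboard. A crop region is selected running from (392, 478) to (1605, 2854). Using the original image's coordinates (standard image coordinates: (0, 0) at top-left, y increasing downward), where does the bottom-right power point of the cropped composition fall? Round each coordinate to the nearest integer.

Crop width = 1605 − 392 = 1213 px; one third is 404.33 px.
Crop height = 2854 − 478 = 2376 px; one third is 792.00 px.
The bottom-right point is two-thirds across and two-thirds down within the crop:
x = 392 + 2 × 404.33 ≈ 1201; y = 478 + 2 × 792.00 ≈ 2062.

x = 1201 px, y = 2062 px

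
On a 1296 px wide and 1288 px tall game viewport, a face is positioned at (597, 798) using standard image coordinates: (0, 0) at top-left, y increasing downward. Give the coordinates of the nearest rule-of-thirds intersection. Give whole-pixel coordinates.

(432, 859)

Third lines: x ∈ {432, 864}, y ∈ {429, 859}.
597 is closer to x = 432; 798 is closer to y = 859.
So the nearest intersection is the lower-left power point.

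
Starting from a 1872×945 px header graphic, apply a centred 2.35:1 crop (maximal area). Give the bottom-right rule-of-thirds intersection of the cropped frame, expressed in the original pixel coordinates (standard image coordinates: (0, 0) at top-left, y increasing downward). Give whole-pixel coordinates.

(1248, 605)

1872/945 < 2.35/1, so the 2.35:1 crop keeps the full width 1872 and trims height to 1872 × 1/2.35 = 796.60 px.
Top offset = (945 − 796.60)/2 = 74.20 px; left offset = 0.
Bottom-right is two-thirds across and two-thirds down within the crop:
x = 0.00 + 2 × 1872.00/3 ≈ 1248; y = 74.20 + 2 × 796.60/3 ≈ 605.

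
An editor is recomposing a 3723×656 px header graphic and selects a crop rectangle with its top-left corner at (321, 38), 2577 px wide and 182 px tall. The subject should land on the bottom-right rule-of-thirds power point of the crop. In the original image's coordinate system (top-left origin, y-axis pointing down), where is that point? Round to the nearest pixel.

One third of the crop width 2577 is 859.00 px.
One third of the crop height 182 is 60.67 px.
The bottom-right point is two-thirds across and two-thirds down within the crop:
x = 321 + 2 × 859.00 ≈ 2039; y = 38 + 2 × 60.67 ≈ 159.

x = 2039 px, y = 159 px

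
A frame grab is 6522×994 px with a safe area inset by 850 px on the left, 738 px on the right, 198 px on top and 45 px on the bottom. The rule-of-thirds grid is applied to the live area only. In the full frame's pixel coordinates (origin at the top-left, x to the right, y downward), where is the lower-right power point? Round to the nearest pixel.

(4139, 699)

Content width = 6522 − 850 − 738 = 4934 px; content height = 994 − 198 − 45 = 751 px.
Lower-right is two-thirds across and two-thirds down within the live area.
x = 850 + 2 × 4934/3 = 850 + 3289.33 ≈ 4139
y = 198 + 2 × 751/3 = 198 + 500.67 ≈ 699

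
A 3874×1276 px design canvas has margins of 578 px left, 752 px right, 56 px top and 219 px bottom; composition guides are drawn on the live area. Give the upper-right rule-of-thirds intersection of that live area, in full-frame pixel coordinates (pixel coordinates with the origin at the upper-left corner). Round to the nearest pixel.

Content width = 3874 − 578 − 752 = 2544 px; content height = 1276 − 56 − 219 = 1001 px.
Upper-right is two-thirds across and one-third down within the live area.
x = 578 + 2 × 2544/3 = 578 + 1696.00 ≈ 2274
y = 56 + 1 × 1001/3 = 56 + 333.67 ≈ 390

x = 2274 px, y = 390 px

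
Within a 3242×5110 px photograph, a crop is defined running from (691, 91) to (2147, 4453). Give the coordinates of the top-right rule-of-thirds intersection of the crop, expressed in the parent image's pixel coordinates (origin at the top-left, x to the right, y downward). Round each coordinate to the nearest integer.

(1662, 1545)

Crop width = 2147 − 691 = 1456 px; one third is 485.33 px.
Crop height = 4453 − 91 = 4362 px; one third is 1454.00 px.
The top-right point is two-thirds across and one-third down within the crop:
x = 691 + 2 × 485.33 ≈ 1662; y = 91 + 1 × 1454.00 ≈ 1545.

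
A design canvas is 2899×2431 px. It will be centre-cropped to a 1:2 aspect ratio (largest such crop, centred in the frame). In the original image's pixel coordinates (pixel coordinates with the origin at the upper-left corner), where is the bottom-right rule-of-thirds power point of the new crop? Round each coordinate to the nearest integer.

(1652, 1621)

2899/2431 > 1/2, so the 1:2 crop keeps the full height 2431 and trims width to 2431 × 1/2 = 1215.50 px.
Left offset = (2899 − 1215.50)/2 = 841.75 px; top offset = 0.
Bottom-right is two-thirds across and two-thirds down within the crop:
x = 841.75 + 2 × 1215.50/3 ≈ 1652; y = 0.00 + 2 × 2431.00/3 ≈ 1621.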